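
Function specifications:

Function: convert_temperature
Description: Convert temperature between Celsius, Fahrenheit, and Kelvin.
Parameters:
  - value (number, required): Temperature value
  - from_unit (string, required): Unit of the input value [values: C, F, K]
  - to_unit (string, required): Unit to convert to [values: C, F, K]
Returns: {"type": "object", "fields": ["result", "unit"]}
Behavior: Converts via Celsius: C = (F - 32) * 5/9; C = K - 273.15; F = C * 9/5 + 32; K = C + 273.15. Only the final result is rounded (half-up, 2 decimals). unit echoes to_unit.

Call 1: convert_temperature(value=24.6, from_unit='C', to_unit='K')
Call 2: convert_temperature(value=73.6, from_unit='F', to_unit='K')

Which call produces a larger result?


Call 1:
  Input already in C: 24.6
  To K: 24.6 + 273.15 = 297.75
  Round to 2 decimals: 297.75
  -> 297.75 K
Call 2:
  To C: (73.6 - 32) * 5/9 = 23.111111
  To K: 23.111111 + 273.15 = 296.261111
  Round to 2 decimals: 296.26
  -> 296.26 K
Call 1 (297.75 K)


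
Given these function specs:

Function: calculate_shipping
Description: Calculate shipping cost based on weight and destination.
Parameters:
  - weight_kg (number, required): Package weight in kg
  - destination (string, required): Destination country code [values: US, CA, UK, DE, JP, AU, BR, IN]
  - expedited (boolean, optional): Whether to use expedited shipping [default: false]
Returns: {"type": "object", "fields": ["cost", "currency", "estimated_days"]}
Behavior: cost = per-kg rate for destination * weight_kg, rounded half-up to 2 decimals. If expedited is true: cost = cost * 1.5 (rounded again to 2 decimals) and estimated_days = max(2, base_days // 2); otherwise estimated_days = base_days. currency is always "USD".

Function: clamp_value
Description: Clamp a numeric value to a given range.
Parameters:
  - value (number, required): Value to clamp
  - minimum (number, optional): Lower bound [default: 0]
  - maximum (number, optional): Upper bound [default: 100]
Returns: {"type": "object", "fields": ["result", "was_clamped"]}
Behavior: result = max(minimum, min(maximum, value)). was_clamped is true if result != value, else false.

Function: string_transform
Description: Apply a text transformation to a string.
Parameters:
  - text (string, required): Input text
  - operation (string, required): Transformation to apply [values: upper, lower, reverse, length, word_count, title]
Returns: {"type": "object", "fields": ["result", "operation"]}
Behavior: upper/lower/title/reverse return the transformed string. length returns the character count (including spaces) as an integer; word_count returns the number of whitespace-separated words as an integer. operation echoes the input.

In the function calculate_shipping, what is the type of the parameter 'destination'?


The calculate_shipping spec declares:
  - destination (string, required): Destination country code [values: US, CA, UK, DE, JP, AU, BR, IN]
Type:
string


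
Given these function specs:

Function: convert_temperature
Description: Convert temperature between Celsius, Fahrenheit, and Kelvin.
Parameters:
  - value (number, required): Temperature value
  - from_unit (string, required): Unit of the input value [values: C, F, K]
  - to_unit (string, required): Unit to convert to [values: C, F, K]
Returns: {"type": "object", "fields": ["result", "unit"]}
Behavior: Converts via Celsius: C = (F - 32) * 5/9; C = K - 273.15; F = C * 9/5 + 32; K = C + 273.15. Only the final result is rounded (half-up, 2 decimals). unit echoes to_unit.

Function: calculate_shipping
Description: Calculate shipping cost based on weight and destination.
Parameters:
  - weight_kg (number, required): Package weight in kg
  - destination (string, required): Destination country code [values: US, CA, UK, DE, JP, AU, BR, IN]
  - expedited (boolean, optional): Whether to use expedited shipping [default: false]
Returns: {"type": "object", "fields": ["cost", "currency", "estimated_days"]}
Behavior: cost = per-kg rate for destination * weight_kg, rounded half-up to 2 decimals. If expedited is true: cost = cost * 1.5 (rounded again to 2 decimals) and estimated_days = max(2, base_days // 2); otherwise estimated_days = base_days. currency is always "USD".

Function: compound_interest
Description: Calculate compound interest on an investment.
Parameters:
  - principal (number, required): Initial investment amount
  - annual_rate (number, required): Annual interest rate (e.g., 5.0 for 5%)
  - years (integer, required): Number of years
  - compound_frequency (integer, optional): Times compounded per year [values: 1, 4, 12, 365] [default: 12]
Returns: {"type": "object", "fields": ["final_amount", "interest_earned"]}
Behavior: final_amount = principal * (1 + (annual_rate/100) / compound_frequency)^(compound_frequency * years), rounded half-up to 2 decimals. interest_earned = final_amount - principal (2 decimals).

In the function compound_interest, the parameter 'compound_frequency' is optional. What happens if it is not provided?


The compound_interest spec declares:
  - compound_frequency (integer, optional): Times compounded per year [values: 1, 4, 12, 365] [default: 12]
It defaults to 12


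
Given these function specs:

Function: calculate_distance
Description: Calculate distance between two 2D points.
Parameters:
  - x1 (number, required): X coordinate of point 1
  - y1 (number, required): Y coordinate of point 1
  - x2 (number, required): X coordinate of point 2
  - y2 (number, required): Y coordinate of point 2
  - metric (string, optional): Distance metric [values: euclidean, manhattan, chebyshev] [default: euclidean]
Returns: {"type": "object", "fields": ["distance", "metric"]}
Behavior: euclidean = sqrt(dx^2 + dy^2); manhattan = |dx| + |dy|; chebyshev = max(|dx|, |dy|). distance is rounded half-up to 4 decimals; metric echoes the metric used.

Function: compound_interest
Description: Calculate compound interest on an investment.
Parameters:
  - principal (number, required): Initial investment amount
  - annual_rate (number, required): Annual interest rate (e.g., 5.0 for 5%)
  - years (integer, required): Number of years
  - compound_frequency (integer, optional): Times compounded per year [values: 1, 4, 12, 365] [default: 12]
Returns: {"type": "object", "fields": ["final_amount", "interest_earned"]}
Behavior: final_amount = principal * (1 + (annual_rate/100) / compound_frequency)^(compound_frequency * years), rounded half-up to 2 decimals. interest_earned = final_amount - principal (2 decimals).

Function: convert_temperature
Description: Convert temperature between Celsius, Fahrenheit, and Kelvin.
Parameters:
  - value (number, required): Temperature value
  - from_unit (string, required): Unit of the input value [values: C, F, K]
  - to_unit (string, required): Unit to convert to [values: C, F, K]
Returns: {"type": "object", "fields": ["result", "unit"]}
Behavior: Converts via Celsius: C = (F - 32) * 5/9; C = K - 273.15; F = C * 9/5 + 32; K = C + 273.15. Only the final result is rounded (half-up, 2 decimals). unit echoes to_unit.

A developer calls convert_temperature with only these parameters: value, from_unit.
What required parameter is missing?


Required parameters: value, from_unit, to_unit
Provided: value, from_unit
Missing: to_unit
to_unit


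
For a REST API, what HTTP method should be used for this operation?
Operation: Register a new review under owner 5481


GET = read, POST = create, PUT = update/replace, DELETE = remove
This operation is a create.
POST


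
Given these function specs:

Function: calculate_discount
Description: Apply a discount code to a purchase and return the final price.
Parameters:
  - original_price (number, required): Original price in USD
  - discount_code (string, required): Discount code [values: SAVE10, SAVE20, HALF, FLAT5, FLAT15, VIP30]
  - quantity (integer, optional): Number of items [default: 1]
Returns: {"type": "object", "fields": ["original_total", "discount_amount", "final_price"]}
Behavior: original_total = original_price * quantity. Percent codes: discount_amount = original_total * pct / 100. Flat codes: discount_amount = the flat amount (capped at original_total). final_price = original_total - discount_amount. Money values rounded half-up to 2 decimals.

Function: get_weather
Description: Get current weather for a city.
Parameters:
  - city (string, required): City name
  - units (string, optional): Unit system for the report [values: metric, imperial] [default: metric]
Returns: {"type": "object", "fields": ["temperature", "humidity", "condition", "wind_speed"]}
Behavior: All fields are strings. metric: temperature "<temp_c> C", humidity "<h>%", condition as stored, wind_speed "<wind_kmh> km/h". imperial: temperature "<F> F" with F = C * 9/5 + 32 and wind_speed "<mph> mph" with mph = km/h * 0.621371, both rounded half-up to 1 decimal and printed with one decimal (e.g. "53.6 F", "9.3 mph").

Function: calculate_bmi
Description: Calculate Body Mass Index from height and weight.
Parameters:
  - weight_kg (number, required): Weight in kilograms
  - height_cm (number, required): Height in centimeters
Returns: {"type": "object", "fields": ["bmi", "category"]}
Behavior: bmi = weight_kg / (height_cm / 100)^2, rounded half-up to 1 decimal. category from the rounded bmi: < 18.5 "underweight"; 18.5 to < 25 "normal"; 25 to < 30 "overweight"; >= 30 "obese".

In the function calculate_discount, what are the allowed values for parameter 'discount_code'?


The calculate_discount spec declares:
  - discount_code (string, required): Discount code [values: SAVE10, SAVE20, HALF, FLAT5, FLAT15, VIP30]
Allowed values:
SAVE10, SAVE20, HALF, FLAT5, FLAT15, VIP30


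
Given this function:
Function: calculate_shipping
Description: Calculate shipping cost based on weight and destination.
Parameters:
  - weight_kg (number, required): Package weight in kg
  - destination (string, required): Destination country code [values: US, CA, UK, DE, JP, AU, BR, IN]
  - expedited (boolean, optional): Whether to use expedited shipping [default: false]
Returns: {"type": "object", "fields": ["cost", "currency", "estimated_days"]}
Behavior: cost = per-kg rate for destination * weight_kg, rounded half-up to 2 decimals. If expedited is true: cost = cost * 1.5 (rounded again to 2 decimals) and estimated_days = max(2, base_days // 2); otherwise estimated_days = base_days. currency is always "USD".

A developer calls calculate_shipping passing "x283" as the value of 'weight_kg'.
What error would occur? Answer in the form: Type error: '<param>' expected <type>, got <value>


Spec: 'weight_kg' is declared as number; "x283" is a string.
Type error: 'weight_kg' expected number, got "x283"


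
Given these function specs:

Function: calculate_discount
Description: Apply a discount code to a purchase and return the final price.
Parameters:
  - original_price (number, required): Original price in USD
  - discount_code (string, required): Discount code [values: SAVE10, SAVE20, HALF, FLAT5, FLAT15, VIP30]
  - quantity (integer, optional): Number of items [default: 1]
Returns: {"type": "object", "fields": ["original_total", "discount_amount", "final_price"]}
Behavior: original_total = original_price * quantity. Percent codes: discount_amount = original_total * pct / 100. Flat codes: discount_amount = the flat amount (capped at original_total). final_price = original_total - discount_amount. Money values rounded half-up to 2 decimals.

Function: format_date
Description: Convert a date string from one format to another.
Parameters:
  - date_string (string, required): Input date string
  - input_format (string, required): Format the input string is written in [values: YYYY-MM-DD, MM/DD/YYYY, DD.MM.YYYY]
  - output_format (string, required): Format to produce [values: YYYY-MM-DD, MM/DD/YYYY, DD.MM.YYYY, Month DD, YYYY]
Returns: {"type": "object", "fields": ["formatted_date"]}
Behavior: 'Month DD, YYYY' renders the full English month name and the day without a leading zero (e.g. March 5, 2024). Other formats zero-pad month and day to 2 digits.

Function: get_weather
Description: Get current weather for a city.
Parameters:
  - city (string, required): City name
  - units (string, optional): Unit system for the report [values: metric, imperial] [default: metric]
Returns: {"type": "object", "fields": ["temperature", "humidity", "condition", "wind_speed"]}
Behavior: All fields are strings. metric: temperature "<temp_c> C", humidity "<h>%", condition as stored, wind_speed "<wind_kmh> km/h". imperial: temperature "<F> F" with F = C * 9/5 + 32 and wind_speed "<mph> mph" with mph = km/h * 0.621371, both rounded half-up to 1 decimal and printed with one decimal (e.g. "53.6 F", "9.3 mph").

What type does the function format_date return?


The format_date spec declares Returns: {"type": "object", "fields": ["formatted_date"]}
Type:
object


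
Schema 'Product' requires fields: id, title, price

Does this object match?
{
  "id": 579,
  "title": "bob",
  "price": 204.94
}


Checking required fields... All present.
Valid - all required fields present


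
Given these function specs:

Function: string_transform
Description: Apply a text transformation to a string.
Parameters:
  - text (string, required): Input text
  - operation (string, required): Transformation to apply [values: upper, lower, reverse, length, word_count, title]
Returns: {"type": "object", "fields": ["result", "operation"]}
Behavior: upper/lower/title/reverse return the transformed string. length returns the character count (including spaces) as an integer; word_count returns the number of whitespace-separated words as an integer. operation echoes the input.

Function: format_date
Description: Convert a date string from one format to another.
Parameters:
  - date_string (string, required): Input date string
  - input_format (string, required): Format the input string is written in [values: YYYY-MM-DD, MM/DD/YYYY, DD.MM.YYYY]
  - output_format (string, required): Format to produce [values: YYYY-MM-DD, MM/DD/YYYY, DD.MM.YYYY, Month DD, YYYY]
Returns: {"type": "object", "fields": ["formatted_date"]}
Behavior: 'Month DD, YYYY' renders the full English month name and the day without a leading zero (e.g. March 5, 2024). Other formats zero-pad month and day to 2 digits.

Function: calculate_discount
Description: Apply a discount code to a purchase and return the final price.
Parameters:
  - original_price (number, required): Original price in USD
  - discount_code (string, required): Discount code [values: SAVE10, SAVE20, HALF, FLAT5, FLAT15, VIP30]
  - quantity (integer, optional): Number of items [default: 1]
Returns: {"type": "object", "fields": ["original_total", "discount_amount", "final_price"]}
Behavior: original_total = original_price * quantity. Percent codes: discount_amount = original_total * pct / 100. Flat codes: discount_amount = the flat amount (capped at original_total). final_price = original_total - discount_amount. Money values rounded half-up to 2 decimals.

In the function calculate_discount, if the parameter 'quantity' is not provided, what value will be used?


The calculate_discount spec declares:
  - quantity (integer, optional): Number of items [default: 1]
Default:
1


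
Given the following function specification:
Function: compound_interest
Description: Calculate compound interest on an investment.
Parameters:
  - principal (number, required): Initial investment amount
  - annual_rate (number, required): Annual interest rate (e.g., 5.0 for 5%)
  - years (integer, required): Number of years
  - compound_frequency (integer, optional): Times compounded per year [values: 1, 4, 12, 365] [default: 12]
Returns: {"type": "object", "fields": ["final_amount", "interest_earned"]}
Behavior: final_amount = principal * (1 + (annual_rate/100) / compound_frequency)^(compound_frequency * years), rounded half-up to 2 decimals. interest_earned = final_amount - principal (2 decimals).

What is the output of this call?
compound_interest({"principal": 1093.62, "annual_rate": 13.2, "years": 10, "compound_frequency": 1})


rate per period = 13.2/100/1 = 0.132 (keep full precision); periods = 1 * 10 = 10
(1 + 0.132)^10 = 3.45512901
final_amount = 1093.62 * 3.45512901 = 3778.598192 -> 3778.60
interest_earned = 3778.60 - 1093.62 = 2684.98
Output:
{"final_amount": 3778.6, "interest_earned": 2684.98}


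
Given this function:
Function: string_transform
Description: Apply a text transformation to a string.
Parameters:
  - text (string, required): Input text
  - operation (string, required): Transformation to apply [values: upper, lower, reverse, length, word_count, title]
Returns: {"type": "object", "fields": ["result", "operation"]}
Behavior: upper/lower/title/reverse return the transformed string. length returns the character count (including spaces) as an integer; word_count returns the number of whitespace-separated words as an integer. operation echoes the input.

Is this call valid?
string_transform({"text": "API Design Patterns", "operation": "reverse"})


Checking all required parameters present and types match... All valid.
Valid


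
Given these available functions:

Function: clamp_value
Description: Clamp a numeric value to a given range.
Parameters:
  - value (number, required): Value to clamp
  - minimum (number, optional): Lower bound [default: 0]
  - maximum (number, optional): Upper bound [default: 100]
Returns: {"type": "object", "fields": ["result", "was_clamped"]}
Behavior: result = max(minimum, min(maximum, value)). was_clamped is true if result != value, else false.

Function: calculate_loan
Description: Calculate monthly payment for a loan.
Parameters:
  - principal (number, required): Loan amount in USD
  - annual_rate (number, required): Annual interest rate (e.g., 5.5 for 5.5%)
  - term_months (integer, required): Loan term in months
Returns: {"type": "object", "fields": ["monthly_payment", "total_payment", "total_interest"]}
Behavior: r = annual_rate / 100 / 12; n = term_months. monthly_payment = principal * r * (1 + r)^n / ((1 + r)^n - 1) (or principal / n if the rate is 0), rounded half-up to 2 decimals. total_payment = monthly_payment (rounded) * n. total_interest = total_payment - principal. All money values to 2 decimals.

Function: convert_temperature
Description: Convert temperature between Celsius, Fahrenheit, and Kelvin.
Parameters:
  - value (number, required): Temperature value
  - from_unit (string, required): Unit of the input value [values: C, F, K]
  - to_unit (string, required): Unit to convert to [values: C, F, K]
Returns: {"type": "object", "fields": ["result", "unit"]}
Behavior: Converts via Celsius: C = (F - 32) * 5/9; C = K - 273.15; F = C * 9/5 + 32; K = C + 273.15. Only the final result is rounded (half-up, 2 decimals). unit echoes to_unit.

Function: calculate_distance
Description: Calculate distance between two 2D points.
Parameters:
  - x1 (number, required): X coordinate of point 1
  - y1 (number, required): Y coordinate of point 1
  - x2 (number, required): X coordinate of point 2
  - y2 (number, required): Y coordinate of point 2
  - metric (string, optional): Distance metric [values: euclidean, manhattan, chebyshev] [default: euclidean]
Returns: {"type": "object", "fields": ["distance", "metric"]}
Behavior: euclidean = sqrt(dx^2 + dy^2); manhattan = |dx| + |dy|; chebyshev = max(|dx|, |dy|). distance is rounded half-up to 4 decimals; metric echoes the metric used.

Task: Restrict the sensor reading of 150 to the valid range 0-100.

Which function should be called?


The task needs a function whose description is: Clamp a numeric value to a given range.
clamp_value


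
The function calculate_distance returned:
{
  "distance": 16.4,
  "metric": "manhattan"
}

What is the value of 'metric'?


manhattan


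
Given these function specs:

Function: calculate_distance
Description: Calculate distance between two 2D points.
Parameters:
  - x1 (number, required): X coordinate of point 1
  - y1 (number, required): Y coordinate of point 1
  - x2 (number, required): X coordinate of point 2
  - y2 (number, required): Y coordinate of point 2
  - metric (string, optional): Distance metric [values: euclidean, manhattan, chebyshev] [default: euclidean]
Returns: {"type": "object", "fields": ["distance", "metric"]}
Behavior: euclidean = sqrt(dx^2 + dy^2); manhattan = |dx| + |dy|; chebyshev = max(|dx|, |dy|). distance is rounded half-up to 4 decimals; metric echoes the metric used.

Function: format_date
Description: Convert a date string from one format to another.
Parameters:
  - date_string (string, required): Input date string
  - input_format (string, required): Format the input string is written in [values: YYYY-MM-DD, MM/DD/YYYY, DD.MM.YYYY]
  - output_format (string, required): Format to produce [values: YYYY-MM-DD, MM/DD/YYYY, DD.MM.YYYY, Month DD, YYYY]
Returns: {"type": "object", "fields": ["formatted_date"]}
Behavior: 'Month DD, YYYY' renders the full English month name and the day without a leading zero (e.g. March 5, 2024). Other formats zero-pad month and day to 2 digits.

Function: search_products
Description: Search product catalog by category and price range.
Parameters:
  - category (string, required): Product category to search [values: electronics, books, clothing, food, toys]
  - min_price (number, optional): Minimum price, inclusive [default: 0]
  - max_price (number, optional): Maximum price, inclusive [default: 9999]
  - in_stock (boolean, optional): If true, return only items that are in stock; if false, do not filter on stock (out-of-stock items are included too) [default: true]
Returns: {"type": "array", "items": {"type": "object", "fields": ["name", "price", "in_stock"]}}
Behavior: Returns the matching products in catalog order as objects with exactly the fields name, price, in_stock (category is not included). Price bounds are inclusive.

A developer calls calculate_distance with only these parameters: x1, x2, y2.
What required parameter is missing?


Required parameters: x1, y1, x2, y2
Provided: x1, x2, y2
Missing: y1
y1


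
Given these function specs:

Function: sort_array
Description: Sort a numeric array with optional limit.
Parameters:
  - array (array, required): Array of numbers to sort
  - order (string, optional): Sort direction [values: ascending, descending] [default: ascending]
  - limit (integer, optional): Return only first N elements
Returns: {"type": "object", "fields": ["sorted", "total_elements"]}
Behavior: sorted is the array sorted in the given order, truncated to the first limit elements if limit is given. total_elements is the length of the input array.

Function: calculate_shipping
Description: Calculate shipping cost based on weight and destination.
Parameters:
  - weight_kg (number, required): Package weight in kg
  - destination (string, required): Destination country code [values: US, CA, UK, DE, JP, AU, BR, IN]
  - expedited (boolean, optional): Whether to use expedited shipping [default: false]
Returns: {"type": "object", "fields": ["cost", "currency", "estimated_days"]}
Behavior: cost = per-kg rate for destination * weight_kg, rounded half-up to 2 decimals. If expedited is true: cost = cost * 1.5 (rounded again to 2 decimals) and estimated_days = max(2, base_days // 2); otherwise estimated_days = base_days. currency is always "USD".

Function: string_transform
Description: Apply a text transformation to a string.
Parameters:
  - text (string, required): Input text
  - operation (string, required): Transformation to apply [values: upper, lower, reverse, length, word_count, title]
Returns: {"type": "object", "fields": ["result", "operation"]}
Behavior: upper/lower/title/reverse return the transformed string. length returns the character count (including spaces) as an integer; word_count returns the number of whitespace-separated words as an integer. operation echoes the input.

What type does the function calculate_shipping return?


The calculate_shipping spec declares Returns: {"type": "object", "fields": ["cost", "currency", "estimated_days"]}
Type:
object


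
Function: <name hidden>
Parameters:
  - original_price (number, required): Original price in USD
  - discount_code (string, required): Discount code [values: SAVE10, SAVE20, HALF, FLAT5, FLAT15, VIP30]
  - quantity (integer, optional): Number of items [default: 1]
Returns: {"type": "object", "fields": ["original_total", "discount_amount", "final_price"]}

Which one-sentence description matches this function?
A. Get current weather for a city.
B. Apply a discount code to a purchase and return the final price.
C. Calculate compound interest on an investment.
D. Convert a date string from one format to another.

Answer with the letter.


Parameters original_price, discount_code, quantity and return ["original_total", "discount_amount", "final_price"] fit: Apply a discount code to a purchase and return the final price.
B


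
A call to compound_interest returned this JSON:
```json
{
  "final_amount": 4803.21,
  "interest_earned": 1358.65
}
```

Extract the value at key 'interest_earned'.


1358.65


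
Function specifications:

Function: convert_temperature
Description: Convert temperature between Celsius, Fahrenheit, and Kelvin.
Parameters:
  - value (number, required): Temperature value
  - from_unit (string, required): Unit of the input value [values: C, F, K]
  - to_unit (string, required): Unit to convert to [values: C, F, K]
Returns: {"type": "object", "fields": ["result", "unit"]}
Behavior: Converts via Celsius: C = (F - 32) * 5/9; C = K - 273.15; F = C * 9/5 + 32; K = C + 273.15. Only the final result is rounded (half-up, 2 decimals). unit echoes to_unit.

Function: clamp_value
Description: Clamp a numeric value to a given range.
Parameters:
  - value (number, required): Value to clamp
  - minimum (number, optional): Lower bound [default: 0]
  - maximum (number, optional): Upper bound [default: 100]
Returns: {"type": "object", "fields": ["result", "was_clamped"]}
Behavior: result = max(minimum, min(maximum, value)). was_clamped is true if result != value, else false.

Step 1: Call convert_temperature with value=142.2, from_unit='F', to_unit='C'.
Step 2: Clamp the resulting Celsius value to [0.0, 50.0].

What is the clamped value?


Step 1: convert_temperature(value=142.2, from_unit=F, to_unit=C)
  To C: (142.2 - 32) * 5/9 = 61.222222
  Target is C: 61.222222
  Round to 2 decimals: 61.22
  -> result = 61.22 C
Step 2: clamp_value(value=61.22, minimum=0.0, maximum=50.0)
  result = max(0.0, min(50.0, 61.22)) = max(0.0, 50.0) = 50.0
  was_clamped = (50.0 != 61.22) = true
  -> result = 50.0
50.0


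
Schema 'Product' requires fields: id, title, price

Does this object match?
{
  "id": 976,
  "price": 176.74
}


Checking required fields...
Missing: title
Invalid - missing required field 'title'


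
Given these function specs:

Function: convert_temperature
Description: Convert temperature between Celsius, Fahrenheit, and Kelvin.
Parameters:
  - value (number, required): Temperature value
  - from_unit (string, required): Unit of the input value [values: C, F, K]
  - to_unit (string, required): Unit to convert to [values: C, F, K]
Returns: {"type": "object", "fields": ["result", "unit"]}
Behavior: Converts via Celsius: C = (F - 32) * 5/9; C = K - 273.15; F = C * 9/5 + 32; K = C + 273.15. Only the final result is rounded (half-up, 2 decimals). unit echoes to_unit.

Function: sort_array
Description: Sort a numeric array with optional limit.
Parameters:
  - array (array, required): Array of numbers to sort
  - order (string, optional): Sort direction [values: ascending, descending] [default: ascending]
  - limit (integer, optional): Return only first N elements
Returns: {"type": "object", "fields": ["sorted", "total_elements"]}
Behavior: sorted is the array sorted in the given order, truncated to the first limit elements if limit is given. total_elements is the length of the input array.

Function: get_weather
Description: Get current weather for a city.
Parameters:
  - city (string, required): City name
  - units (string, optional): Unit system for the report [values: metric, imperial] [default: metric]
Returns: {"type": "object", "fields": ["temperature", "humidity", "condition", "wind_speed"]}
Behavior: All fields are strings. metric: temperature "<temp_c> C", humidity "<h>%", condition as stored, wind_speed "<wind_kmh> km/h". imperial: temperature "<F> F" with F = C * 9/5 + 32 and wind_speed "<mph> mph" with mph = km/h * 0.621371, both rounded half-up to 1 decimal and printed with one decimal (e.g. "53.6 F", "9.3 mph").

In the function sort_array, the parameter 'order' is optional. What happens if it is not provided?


The sort_array spec declares:
  - order (string, optional): Sort direction [values: ascending, descending] [default: ascending]
It defaults to ascending


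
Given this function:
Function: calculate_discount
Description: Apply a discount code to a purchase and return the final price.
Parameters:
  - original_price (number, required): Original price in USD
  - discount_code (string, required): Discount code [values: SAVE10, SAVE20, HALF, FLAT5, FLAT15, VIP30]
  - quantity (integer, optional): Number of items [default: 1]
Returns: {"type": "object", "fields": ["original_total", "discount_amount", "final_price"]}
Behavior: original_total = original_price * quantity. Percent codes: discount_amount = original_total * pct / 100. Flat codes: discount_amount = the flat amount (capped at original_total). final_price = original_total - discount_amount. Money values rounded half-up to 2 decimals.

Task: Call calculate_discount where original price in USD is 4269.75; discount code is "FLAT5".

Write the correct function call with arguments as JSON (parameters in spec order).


Mapping each described value to its parameter name:
  'Original price in USD' -> original_price = 4269.75
  'Discount code' -> discount_code = "FLAT5"
calculate_discount({"original_price": 4269.75, "discount_code": "FLAT5"})


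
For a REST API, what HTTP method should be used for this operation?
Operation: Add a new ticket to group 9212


GET = read, POST = create, PUT = update/replace, DELETE = remove
This operation is a create.
POST


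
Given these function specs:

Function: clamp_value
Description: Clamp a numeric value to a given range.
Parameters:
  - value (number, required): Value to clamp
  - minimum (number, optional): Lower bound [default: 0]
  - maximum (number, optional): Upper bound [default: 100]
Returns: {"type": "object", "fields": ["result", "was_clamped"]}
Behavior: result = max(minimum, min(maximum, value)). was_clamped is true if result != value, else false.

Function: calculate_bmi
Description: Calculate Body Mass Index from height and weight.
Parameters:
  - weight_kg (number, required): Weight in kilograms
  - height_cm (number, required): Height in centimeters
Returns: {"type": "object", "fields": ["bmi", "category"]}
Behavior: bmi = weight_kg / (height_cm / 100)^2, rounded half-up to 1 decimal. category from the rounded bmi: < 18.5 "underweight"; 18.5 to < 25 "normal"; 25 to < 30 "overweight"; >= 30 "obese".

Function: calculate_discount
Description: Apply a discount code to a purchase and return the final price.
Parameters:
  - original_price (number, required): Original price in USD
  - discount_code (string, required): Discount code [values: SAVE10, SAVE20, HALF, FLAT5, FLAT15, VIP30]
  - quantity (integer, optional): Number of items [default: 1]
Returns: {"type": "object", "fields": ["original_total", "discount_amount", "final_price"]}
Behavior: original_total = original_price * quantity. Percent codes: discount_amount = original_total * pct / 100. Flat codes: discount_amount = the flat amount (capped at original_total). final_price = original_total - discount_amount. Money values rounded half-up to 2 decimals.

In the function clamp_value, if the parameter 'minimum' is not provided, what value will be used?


The clamp_value spec declares:
  - minimum (number, optional): Lower bound [default: 0]
Default:
0


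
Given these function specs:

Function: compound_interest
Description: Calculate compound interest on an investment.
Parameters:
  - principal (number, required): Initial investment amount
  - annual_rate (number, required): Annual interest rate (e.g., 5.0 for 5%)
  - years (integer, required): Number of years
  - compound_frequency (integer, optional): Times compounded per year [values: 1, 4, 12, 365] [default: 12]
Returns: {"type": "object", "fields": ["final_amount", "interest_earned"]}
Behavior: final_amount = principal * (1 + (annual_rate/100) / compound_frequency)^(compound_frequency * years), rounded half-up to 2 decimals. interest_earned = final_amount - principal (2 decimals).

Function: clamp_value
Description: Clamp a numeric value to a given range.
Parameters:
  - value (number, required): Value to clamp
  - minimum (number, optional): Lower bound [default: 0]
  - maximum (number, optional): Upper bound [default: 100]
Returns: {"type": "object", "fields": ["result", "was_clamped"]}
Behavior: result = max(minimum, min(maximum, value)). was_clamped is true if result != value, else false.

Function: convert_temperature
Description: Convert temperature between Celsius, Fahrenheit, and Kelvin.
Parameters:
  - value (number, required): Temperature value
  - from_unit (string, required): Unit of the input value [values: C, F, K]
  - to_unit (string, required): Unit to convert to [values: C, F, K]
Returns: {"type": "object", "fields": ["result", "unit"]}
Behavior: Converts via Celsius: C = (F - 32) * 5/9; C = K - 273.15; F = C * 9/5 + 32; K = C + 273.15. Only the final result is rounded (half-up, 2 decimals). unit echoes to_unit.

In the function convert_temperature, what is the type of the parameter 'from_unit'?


The convert_temperature spec declares:
  - from_unit (string, required): Unit of the input value [values: C, F, K]
Type:
string


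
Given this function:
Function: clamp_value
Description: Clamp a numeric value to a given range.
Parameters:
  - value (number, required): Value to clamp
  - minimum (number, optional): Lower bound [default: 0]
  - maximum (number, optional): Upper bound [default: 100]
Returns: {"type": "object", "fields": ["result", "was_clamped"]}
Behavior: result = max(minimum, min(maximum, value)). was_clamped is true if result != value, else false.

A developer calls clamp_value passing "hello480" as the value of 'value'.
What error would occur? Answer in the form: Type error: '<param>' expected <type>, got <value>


Spec: 'value' is declared as number; "hello480" is a string.
Type error: 'value' expected number, got "hello480"


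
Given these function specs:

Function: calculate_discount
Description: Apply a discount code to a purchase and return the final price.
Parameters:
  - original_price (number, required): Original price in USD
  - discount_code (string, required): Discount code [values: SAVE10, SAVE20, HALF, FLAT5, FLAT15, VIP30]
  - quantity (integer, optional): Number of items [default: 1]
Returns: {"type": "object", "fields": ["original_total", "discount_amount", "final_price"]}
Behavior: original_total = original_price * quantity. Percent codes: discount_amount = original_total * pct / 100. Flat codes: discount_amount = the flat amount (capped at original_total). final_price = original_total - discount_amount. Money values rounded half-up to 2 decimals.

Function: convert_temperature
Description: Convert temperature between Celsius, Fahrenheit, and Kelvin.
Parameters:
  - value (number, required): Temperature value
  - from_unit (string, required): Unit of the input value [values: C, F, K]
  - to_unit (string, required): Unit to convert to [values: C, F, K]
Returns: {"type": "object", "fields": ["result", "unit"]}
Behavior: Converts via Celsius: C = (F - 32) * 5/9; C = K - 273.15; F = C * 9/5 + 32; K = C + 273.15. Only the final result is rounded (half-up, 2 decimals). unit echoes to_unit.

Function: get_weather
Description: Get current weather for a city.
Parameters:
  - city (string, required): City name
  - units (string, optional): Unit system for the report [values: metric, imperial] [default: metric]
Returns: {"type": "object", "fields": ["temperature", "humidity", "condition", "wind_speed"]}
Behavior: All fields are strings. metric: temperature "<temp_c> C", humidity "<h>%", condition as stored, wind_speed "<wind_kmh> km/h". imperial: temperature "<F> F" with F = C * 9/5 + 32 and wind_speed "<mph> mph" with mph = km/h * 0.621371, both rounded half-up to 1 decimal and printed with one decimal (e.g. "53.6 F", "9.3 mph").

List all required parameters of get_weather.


Parameters of get_weather and their required/optional flag:
  city: required
  units: optional
city


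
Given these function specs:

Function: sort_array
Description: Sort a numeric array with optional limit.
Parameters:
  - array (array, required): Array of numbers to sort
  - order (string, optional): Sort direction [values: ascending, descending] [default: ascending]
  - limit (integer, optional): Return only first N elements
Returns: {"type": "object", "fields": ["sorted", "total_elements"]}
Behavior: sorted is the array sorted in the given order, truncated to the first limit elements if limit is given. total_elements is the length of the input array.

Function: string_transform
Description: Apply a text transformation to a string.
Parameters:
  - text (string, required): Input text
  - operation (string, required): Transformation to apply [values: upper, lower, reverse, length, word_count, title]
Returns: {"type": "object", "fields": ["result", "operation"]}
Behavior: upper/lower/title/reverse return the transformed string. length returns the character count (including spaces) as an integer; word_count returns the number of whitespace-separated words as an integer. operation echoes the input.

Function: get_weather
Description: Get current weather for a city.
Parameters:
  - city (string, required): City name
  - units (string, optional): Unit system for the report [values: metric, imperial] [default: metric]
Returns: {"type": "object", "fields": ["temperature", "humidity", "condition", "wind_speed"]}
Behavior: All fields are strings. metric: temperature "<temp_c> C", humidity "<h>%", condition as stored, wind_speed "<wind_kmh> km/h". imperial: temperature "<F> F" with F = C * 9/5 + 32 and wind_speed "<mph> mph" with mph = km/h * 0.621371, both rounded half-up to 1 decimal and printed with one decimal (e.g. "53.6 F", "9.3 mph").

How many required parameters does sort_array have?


Parameters of sort_array: array (required), order (optional), limit (optional)
Required count:
1


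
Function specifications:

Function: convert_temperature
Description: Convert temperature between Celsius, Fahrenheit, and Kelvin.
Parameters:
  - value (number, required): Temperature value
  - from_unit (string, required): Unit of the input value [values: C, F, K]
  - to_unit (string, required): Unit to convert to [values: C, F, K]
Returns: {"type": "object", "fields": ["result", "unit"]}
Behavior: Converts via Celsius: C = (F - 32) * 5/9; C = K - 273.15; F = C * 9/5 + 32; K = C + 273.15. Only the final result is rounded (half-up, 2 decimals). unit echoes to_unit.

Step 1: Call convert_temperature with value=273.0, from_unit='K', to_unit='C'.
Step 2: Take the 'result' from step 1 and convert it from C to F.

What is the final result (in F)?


Step 1: convert_temperature(value=273.0, from_unit=K, to_unit=C)
  To C: 273 - 273.15 = -0.15
  Target is C: -0.15
  Round to 2 decimals: -0.15
  -> result = -0.15 C
Step 2: convert_temperature(value=-0.15, from_unit=C, to_unit=F)
  Input already in C: -0.15
  To F: -0.15 * 9/5 + 32 = 31.73
  Round to 2 decimals: 31.73
  -> result = 31.73 F
31.73 F


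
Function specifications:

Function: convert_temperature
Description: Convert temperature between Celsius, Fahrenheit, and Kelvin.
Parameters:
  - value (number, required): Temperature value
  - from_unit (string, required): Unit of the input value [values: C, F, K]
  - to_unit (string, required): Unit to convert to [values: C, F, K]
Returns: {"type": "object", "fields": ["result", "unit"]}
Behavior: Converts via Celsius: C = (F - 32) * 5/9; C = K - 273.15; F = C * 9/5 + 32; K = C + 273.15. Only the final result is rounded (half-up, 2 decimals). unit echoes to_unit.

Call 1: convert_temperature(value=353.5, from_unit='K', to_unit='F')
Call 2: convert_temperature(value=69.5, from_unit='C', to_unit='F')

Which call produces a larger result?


Call 1:
  To C: 353.5 - 273.15 = 80.35
  To F: 80.35 * 9/5 + 32 = 176.63
  Round to 2 decimals: 176.63
  -> 176.63 F
Call 2:
  Input already in C: 69.5
  To F: 69.5 * 9/5 + 32 = 157.1
  Round to 2 decimals: 157.1
  -> 157.1 F
Call 1 (176.63 F)
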